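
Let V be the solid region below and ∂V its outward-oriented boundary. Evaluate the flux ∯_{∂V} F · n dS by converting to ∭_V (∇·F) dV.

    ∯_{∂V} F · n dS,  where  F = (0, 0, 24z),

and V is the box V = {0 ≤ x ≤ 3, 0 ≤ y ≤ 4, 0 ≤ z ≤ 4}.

By the divergence theorem,

    ∯_{∂V} F · n dS = ∭_V (∇ · F) dV.

Compute the divergence:
    ∇ · F = ∂F_x/∂x + ∂F_y/∂y + ∂F_z/∂z = 0 + 0 + 24 = 24.

V is a rectangular box, so dV = dx dy dz with 0 ≤ x ≤ 3, 0 ≤ y ≤ 4, 0 ≤ z ≤ 4.

Integrate (24) over V as an iterated integral:

    ∭_V (∇·F) dV = ∫_0^{3} ∫_0^{4} ∫_0^{4} (24) dz dy dx.

Inner (z from 0 to 4): 96.
Middle (y from 0 to 4): 384.
Outer (x from 0 to 3): 1152.

Therefore ∯_{∂V} F · n dS = 1152.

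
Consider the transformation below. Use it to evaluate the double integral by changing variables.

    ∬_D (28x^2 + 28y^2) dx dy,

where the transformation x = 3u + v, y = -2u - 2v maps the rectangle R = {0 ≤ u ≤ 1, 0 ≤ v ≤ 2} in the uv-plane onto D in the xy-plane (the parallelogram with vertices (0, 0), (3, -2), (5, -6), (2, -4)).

Compute the Jacobian determinant of (x, y) with respect to (u, v):

    ∂(x,y)/∂(u,v) = | 3  1 | = (3)(-2) - (1)(-2) = -4.
                   | -2  -2 |

Its absolute value is |J| = 4 (the area scaling factor).

Substituting x = 3u + v, y = -2u - 2v into the integrand,

    28x^2 + 28y^2 → 364u^2 + 392u v + 140v^2,

so the integral becomes

    ∬_R (364u^2 + 392u v + 140v^2) · |J| du dv = ∫_0^1 ∫_0^2 (1456u^2 + 1568u v + 560v^2) dv du.

Inner (v): 2912u^2 + 3136u + 4480/3.
Outer (u): 4032.

Therefore ∬_D (28x^2 + 28y^2) dx dy = 4032.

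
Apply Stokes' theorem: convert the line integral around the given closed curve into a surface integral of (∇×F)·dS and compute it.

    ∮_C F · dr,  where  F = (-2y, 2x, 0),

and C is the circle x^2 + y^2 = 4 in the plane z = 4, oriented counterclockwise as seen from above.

Let S be the flat disk x^2 + y^2 ≤ 4 in the plane z = 4, with upward unit normal n̂ = ẑ. By Stokes' theorem,

    ∮_C F · dr = ∬_S (∇ × F) · n̂ dS = ∬_D (curl F)_z dA,

where D is the disk x^2 + y^2 ≤ 4.

Compute the curl of F = (-2y, 2x, 0):
    (∇ × F)_x = ∂F_z/∂y - ∂F_y/∂z = 0,
    (∇ × F)_y = ∂F_x/∂z - ∂F_z/∂x = 0,
    (∇ × F)_z = ∂F_y/∂x - ∂F_x/∂y = 4.

On z = 4, (curl F)_z = 4.

Convert to polar (x = r cos θ, y = r sin θ, dA = r dr dθ); the integrand becomes 4, so

    ∬_D (curl F)_z dA = ∫_0^{2π} ∫_0^{2} (4) · r dr dθ.

Inner (r from 0 to 2): 8.
Outer (θ from 0 to 2π): 16π.

Therefore ∮_C F · dr = 16π.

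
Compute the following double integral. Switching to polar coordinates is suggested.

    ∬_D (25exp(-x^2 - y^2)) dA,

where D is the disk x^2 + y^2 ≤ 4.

The region D is 0 ≤ r ≤ 2, 0 ≤ θ ≤ 2π in polar coordinates, where x = r cos(θ), y = r sin(θ), and dA = r dr dθ.

Under the substitution, the integrand becomes 25exp(-r^2), so

    ∬_D (25exp(-x^2 - y^2)) dA = ∫_{0}^{2π} ∫_{0}^{2} (25exp(-r^2)) · r dr dθ.

Inner integral (in r): ∫_{0}^{2} (25exp(-r^2)) · r dr = 25/2 - 25exp(-4)/2.

Outer integral (in θ): ∫_{0}^{2π} (25/2 - 25exp(-4)/2) dθ = -25π exp(-4) + 25π.

Therefore ∬_D (25exp(-x^2 - y^2)) dA = -25π exp(-4) + 25π.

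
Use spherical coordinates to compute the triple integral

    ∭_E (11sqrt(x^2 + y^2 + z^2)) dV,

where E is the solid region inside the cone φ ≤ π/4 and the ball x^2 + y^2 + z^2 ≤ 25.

In spherical coordinates, x = ρ sin(φ) cos(θ), y = ρ sin(φ) sin(θ), z = ρ cos(φ), and dV = ρ^2 sin(φ) dρ dφ dθ.

The integrand becomes 11ρ, so

    ∭_E (11sqrt(x^2 + y^2 + z^2)) dV = ∫_{0}^{2π} ∫_{0}^{π/4} ∫_{0}^{5} (11ρ) · ρ^2 sin(φ) dρ dφ dθ.

Inner (ρ): 6875sin(φ)/4.
Middle (φ): 6875/4 - 6875sqrt(2)/8.
Outer (θ): 6875π (2 - sqrt(2))/4.

Therefore the triple integral equals 6875π (2 - sqrt(2))/4.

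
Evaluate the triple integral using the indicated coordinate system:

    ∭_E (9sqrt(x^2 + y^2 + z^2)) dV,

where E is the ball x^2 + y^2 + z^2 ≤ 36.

In spherical coordinates, x = ρ sin(φ) cos(θ), y = ρ sin(φ) sin(θ), z = ρ cos(φ), and dV = ρ^2 sin(φ) dρ dφ dθ.

The integrand becomes 9ρ, so

    ∭_E (9sqrt(x^2 + y^2 + z^2)) dV = ∫_{0}^{2π} ∫_{0}^{π} ∫_{0}^{6} (9ρ) · ρ^2 sin(φ) dρ dφ dθ.

Inner (ρ): 2916sin(φ).
Middle (φ): 5832.
Outer (θ): 11664π.

Therefore the triple integral equals 11664π.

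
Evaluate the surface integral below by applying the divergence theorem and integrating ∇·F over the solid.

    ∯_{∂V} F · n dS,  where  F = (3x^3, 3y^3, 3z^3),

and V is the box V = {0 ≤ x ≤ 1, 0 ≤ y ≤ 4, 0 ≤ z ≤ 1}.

By the divergence theorem,

    ∯_{∂V} F · n dS = ∭_V (∇ · F) dV.

Compute the divergence:
    ∇ · F = ∂F_x/∂x + ∂F_y/∂y + ∂F_z/∂z = 9x^2 + 9y^2 + 9z^2.

V is a rectangular box, so dV = dx dy dz with 0 ≤ x ≤ 1, 0 ≤ y ≤ 4, 0 ≤ z ≤ 1.

Integrate (9x^2 + 9y^2 + 9z^2) over V as an iterated integral:

    ∭_V (∇·F) dV = ∫_0^{1} ∫_0^{4} ∫_0^{1} (9x^2 + 9y^2 + 9z^2) dz dy dx.

Inner (z from 0 to 1): 9x^2 + 9y^2 + 3.
Middle (y from 0 to 4): 36x^2 + 204.
Outer (x from 0 to 1): 216.

Therefore ∯_{∂V} F · n dS = 216.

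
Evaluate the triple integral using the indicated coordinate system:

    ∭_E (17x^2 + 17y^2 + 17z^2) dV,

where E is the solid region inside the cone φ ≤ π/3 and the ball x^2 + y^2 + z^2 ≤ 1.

In spherical coordinates, x = ρ sin(φ) cos(θ), y = ρ sin(φ) sin(θ), z = ρ cos(φ), and dV = ρ^2 sin(φ) dρ dφ dθ.

The integrand becomes 17ρ^2, so

    ∭_E (17x^2 + 17y^2 + 17z^2) dV = ∫_{0}^{2π} ∫_{0}^{π/3} ∫_{0}^{1} (17ρ^2) · ρ^2 sin(φ) dρ dφ dθ.

Inner (ρ): 17sin(φ)/5.
Middle (φ): 17/10.
Outer (θ): 17π/5.

Therefore the triple integral equals 17π/5.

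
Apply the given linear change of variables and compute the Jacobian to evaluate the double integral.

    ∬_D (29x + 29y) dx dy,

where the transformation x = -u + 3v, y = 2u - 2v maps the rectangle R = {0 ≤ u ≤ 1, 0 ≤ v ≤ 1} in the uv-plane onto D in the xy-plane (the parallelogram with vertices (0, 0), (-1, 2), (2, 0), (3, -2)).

Compute the Jacobian determinant of (x, y) with respect to (u, v):

    ∂(x,y)/∂(u,v) = | -1  3 | = (-1)(-2) - (3)(2) = -4.
                   | 2  -2 |

Its absolute value is |J| = 4 (the area scaling factor).

Substituting x = -u + 3v, y = 2u - 2v into the integrand,

    29x + 29y → 29u + 29v,

so the integral becomes

    ∬_R (29u + 29v) · |J| du dv = ∫_0^1 ∫_0^1 (116u + 116v) dv du.

Inner (v): 116u + 58.
Outer (u): 116.

Therefore ∬_D (29x + 29y) dx dy = 116.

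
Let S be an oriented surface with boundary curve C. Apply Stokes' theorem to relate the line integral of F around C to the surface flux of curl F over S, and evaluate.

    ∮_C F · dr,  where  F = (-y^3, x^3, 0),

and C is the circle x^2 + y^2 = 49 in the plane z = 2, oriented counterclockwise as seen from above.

Let S be the flat disk x^2 + y^2 ≤ 49 in the plane z = 2, with upward unit normal n̂ = ẑ. By Stokes' theorem,

    ∮_C F · dr = ∬_S (∇ × F) · n̂ dS = ∬_D (curl F)_z dA,

where D is the disk x^2 + y^2 ≤ 49.

Compute the curl of F = (-y^3, x^3, 0):
    (∇ × F)_x = ∂F_z/∂y - ∂F_y/∂z = 0,
    (∇ × F)_y = ∂F_x/∂z - ∂F_z/∂x = 0,
    (∇ × F)_z = ∂F_y/∂x - ∂F_x/∂y = 3x^2 + 3y^2.

On z = 2, (curl F)_z = 3x^2 + 3y^2.

Convert to polar (x = r cos θ, y = r sin θ, dA = r dr dθ); the integrand becomes 3r^2, so

    ∬_D (curl F)_z dA = ∫_0^{2π} ∫_0^{7} (3r^2) · r dr dθ.

Inner (r from 0 to 7): 7203/4.
Outer (θ from 0 to 2π): 7203π/2.

Therefore ∮_C F · dr = 7203π/2.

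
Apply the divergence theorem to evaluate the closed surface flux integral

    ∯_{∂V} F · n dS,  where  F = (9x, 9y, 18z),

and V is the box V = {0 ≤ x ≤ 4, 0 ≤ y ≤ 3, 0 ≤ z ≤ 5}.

By the divergence theorem,

    ∯_{∂V} F · n dS = ∭_V (∇ · F) dV.

Compute the divergence:
    ∇ · F = ∂F_x/∂x + ∂F_y/∂y + ∂F_z/∂z = 9 + 9 + 18 = 36.

V is a rectangular box, so dV = dx dy dz with 0 ≤ x ≤ 4, 0 ≤ y ≤ 3, 0 ≤ z ≤ 5.

Integrate (36) over V as an iterated integral:

    ∭_V (∇·F) dV = ∫_0^{4} ∫_0^{3} ∫_0^{5} (36) dz dy dx.

Inner (z from 0 to 5): 180.
Middle (y from 0 to 3): 540.
Outer (x from 0 to 4): 2160.

Therefore ∯_{∂V} F · n dS = 2160.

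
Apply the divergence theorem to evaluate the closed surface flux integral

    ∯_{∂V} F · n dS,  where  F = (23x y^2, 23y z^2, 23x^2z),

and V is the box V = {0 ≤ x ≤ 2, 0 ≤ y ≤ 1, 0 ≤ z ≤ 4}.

By the divergence theorem,

    ∯_{∂V} F · n dS = ∭_V (∇ · F) dV.

Compute the divergence:
    ∇ · F = ∂F_x/∂x + ∂F_y/∂y + ∂F_z/∂z = 23y^2 + 23z^2 + 23x^2 = 23x^2 + 23y^2 + 23z^2.

V is a rectangular box, so dV = dx dy dz with 0 ≤ x ≤ 2, 0 ≤ y ≤ 1, 0 ≤ z ≤ 4.

Integrate (23x^2 + 23y^2 + 23z^2) over V as an iterated integral:

    ∭_V (∇·F) dV = ∫_0^{2} ∫_0^{1} ∫_0^{4} (23x^2 + 23y^2 + 23z^2) dz dy dx.

Inner (z from 0 to 4): 92x^2 + 92y^2 + 1472/3.
Middle (y from 0 to 1): 92x^2 + 1564/3.
Outer (x from 0 to 2): 1288.

Therefore ∯_{∂V} F · n dS = 1288.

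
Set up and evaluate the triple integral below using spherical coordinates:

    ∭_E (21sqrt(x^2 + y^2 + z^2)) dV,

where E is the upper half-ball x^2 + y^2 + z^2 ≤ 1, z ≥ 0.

In spherical coordinates, x = ρ sin(φ) cos(θ), y = ρ sin(φ) sin(θ), z = ρ cos(φ), and dV = ρ^2 sin(φ) dρ dφ dθ.

The integrand becomes 21ρ, so

    ∭_E (21sqrt(x^2 + y^2 + z^2)) dV = ∫_{0}^{2π} ∫_{0}^{π/2} ∫_{0}^{1} (21ρ) · ρ^2 sin(φ) dρ dφ dθ.

Inner (ρ): 21sin(φ)/4.
Middle (φ): 21/4.
Outer (θ): 21π/2.

Therefore the triple integral equals 21π/2.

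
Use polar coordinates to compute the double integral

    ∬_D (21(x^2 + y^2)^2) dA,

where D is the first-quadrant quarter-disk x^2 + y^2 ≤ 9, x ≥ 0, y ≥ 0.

The region D is 0 ≤ r ≤ 3, 0 ≤ θ ≤ π/2 in polar coordinates, where x = r cos(θ), y = r sin(θ), and dA = r dr dθ.

Under the substitution, the integrand becomes 21r^4, so

    ∬_D (21(x^2 + y^2)^2) dA = ∫_{0}^{π/2} ∫_{0}^{3} (21r^4) · r dr dθ.

Inner integral (in r): ∫_{0}^{3} (21r^4) · r dr = 5103/2.

Outer integral (in θ): ∫_{0}^{π/2} (5103/2) dθ = 5103π/4.

Therefore ∬_D (21(x^2 + y^2)^2) dA = 5103π/4.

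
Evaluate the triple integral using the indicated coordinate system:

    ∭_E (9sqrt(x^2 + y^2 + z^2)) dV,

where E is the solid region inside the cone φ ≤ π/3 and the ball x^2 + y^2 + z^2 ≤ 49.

In spherical coordinates, x = ρ sin(φ) cos(θ), y = ρ sin(φ) sin(θ), z = ρ cos(φ), and dV = ρ^2 sin(φ) dρ dφ dθ.

The integrand becomes 9ρ, so

    ∭_E (9sqrt(x^2 + y^2 + z^2)) dV = ∫_{0}^{2π} ∫_{0}^{π/3} ∫_{0}^{7} (9ρ) · ρ^2 sin(φ) dρ dφ dθ.

Inner (ρ): 21609sin(φ)/4.
Middle (φ): 21609/8.
Outer (θ): 21609π/4.

Therefore the triple integral equals 21609π/4.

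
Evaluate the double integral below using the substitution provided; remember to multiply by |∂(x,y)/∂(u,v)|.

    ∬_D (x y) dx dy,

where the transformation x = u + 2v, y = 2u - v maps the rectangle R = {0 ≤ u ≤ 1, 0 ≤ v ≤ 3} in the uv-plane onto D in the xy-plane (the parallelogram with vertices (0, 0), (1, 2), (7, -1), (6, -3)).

Compute the Jacobian determinant of (x, y) with respect to (u, v):

    ∂(x,y)/∂(u,v) = | 1  2 | = (1)(-1) - (2)(2) = -5.
                   | 2  -1 |

Its absolute value is |J| = 5 (the area scaling factor).

Substituting x = u + 2v, y = 2u - v into the integrand,

    x y → 2u^2 + 3u v - 2v^2,

so the integral becomes

    ∬_R (2u^2 + 3u v - 2v^2) · |J| du dv = ∫_0^1 ∫_0^3 (10u^2 + 15u v - 10v^2) dv du.

Inner (v): 30u^2 + 135u/2 - 90.
Outer (u): -185/4.

Therefore ∬_D (x y) dx dy = -185/4.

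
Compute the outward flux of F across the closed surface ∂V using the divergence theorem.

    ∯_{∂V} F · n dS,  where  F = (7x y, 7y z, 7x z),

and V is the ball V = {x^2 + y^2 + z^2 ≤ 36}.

By the divergence theorem,

    ∯_{∂V} F · n dS = ∭_V (∇ · F) dV.

Compute the divergence:
    ∇ · F = ∂F_x/∂x + ∂F_y/∂y + ∂F_z/∂z = 7y + 7z + 7x = 7x + 7y + 7z.

In spherical coordinates, x = ρ sin(φ) cos(θ), y = ρ sin(φ) sin(θ), z = ρ cos(φ), dV = ρ^2 sin(φ) dρ dφ dθ, with 0 ≤ ρ ≤ 6, 0 ≤ φ ≤ π, 0 ≤ θ ≤ 2π.

The integrand, after substitution and multiplying by the volume element, becomes (7ρ (sqrt(2)sin(φ)sin(θ + π/4) + cos(φ))) · ρ^2 sin(φ), so

    ∭_V (∇·F) dV = ∫_0^{2π} ∫_0^{π} ∫_0^{6} (7ρ (sqrt(2)sin(φ)sin(θ + π/4) + cos(φ))) · ρ^2 sin(φ) dρ dφ dθ.

Inner (ρ from 0 to 6): 2268(sqrt(2)sin(φ)sin(θ + π/4) + cos(φ))sin(φ).
Middle (φ from 0 to π): 1134sqrt(2)π sin(θ + π/4).
Outer (θ from 0 to 2π): 0.

Therefore ∯_{∂V} F · n dS = 0.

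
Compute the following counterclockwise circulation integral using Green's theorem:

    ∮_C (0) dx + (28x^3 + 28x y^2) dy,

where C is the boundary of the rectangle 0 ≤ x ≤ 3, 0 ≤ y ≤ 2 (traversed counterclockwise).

Green's theorem converts the closed line integral into a double integral over the enclosed region D:

    ∮_C P dx + Q dy = ∬_D (∂Q/∂x - ∂P/∂y) dA.

Here P = 0, Q = 28x^3 + 28x y^2, so

    ∂Q/∂x = 84x^2 + 28y^2,    ∂P/∂y = 0,
    ∂Q/∂x - ∂P/∂y = 84x^2 + 28y^2.

D is the region 0 ≤ x ≤ 3, 0 ≤ y ≤ 2. Evaluating the double integral:

    ∬_D (84x^2 + 28y^2) dA = ∫_0^{3} ∫_0^{2} (84x^2 + 28y^2) dy dx.

Inner (y from 0 to 2): 168x^2 + 224/3.
Outer (x from 0 to 3): 1736.

Therefore ∮_C P dx + Q dy = 1736.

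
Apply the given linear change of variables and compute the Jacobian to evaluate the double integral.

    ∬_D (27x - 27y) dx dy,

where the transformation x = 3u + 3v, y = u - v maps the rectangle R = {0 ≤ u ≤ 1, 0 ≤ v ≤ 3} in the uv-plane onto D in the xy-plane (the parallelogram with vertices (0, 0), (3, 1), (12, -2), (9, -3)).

Compute the Jacobian determinant of (x, y) with respect to (u, v):

    ∂(x,y)/∂(u,v) = | 3  3 | = (3)(-1) - (3)(1) = -6.
                   | 1  -1 |

Its absolute value is |J| = 6 (the area scaling factor).

Substituting x = 3u + 3v, y = u - v into the integrand,

    27x - 27y → 54u + 108v,

so the integral becomes

    ∬_R (54u + 108v) · |J| du dv = ∫_0^1 ∫_0^3 (324u + 648v) dv du.

Inner (v): 972u + 2916.
Outer (u): 3402.

Therefore ∬_D (27x - 27y) dx dy = 3402.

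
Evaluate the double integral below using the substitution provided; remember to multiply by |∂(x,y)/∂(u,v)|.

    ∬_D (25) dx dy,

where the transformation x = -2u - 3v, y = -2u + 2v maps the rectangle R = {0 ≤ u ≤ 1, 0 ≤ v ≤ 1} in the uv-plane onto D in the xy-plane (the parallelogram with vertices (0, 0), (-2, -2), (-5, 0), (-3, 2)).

Compute the Jacobian determinant of (x, y) with respect to (u, v):

    ∂(x,y)/∂(u,v) = | -2  -3 | = (-2)(2) - (-3)(-2) = -10.
                   | -2  2 |

Its absolute value is |J| = 10 (the area scaling factor).

Substituting x = -2u - 3v, y = -2u + 2v into the integrand,

    25 → 25,

so the integral becomes

    ∬_R (25) · |J| du dv = ∫_0^1 ∫_0^1 (250) dv du.

Inner (v): 250.
Outer (u): 250.

Therefore ∬_D (25) dx dy = 250.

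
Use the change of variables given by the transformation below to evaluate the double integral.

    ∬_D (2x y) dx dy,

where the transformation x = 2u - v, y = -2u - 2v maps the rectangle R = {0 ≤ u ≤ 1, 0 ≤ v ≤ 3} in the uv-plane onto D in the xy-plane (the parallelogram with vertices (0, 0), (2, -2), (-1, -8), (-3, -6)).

Compute the Jacobian determinant of (x, y) with respect to (u, v):

    ∂(x,y)/∂(u,v) = | 2  -1 | = (2)(-2) - (-1)(-2) = -6.
                   | -2  -2 |

Its absolute value is |J| = 6 (the area scaling factor).

Substituting x = 2u - v, y = -2u - 2v into the integrand,

    2x y → -8u^2 - 4u v + 4v^2,

so the integral becomes

    ∬_R (-8u^2 - 4u v + 4v^2) · |J| du dv = ∫_0^1 ∫_0^3 (-48u^2 - 24u v + 24v^2) dv du.

Inner (v): -144u^2 - 108u + 216.
Outer (u): 114.

Therefore ∬_D (2x y) dx dy = 114.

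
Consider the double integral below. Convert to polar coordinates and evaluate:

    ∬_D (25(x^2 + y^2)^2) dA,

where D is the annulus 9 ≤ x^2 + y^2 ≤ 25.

The region D is 3 ≤ r ≤ 5, 0 ≤ θ ≤ 2π in polar coordinates, where x = r cos(θ), y = r sin(θ), and dA = r dr dθ.

Under the substitution, the integrand becomes 25r^4, so

    ∬_D (25(x^2 + y^2)^2) dA = ∫_{0}^{2π} ∫_{3}^{5} (25r^4) · r dr dθ.

Inner integral (in r): ∫_{3}^{5} (25r^4) · r dr = 186200/3.

Outer integral (in θ): ∫_{0}^{2π} (186200/3) dθ = 372400π/3.

Therefore ∬_D (25(x^2 + y^2)^2) dA = 372400π/3.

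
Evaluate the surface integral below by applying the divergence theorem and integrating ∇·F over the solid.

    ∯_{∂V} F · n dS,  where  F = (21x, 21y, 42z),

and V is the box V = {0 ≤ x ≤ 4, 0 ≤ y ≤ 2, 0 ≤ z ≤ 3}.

By the divergence theorem,

    ∯_{∂V} F · n dS = ∭_V (∇ · F) dV.

Compute the divergence:
    ∇ · F = ∂F_x/∂x + ∂F_y/∂y + ∂F_z/∂z = 21 + 21 + 42 = 84.

V is a rectangular box, so dV = dx dy dz with 0 ≤ x ≤ 4, 0 ≤ y ≤ 2, 0 ≤ z ≤ 3.

Integrate (84) over V as an iterated integral:

    ∭_V (∇·F) dV = ∫_0^{4} ∫_0^{2} ∫_0^{3} (84) dz dy dx.

Inner (z from 0 to 3): 252.
Middle (y from 0 to 2): 504.
Outer (x from 0 to 4): 2016.

Therefore ∯_{∂V} F · n dS = 2016.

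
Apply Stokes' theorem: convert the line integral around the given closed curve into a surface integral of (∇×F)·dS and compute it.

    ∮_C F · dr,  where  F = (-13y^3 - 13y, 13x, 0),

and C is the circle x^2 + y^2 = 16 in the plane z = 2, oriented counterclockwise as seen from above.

Let S be the flat disk x^2 + y^2 ≤ 16 in the plane z = 2, with upward unit normal n̂ = ẑ. By Stokes' theorem,

    ∮_C F · dr = ∬_S (∇ × F) · n̂ dS = ∬_D (curl F)_z dA,

where D is the disk x^2 + y^2 ≤ 16.

Compute the curl of F = (-13y^3 - 13y, 13x, 0):
    (∇ × F)_x = ∂F_z/∂y - ∂F_y/∂z = 0,
    (∇ × F)_y = ∂F_x/∂z - ∂F_z/∂x = 0,
    (∇ × F)_z = ∂F_y/∂x - ∂F_x/∂y = 39y^2 + 26.

On z = 2, (curl F)_z = 39y^2 + 26.

Convert to polar (x = r cos θ, y = r sin θ, dA = r dr dθ); the integrand becomes 39r^2sin(θ)^2 + 26, so

    ∬_D (curl F)_z dA = ∫_0^{2π} ∫_0^{4} (39r^2sin(θ)^2 + 26) · r dr dθ.

Inner (r from 0 to 4): 2496sin(θ)^2 + 208.
Outer (θ from 0 to 2π): 2912π.

Therefore ∮_C F · dr = 2912π.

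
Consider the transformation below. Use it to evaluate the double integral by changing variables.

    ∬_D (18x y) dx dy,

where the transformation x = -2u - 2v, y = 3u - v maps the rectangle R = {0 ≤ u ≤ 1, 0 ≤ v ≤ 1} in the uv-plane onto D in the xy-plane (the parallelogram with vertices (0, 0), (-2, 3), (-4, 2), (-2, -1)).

Compute the Jacobian determinant of (x, y) with respect to (u, v):

    ∂(x,y)/∂(u,v) = | -2  -2 | = (-2)(-1) - (-2)(3) = 8.
                   | 3  -1 |

Its absolute value is |J| = 8 (the area scaling factor).

Substituting x = -2u - 2v, y = 3u - v into the integrand,

    18x y → -108u^2 - 72u v + 36v^2,

so the integral becomes

    ∬_R (-108u^2 - 72u v + 36v^2) · |J| du dv = ∫_0^1 ∫_0^1 (-864u^2 - 576u v + 288v^2) dv du.

Inner (v): -864u^2 - 288u + 96.
Outer (u): -336.

Therefore ∬_D (18x y) dx dy = -336.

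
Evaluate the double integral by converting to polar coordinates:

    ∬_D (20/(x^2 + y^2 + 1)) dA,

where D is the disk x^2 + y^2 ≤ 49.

The region D is 0 ≤ r ≤ 7, 0 ≤ θ ≤ 2π in polar coordinates, where x = r cos(θ), y = r sin(θ), and dA = r dr dθ.

Under the substitution, the integrand becomes 20/(r^2 + 1), so

    ∬_D (20/(x^2 + y^2 + 1)) dA = ∫_{0}^{2π} ∫_{0}^{7} (20/(r^2 + 1)) · r dr dθ.

Inner integral (in r): ∫_{0}^{7} (20/(r^2 + 1)) · r dr = log(97656250000000000).

Outer integral (in θ): ∫_{0}^{2π} (log(97656250000000000)) dθ = 20π log(50).

Therefore ∬_D (20/(x^2 + y^2 + 1)) dA = 20π log(50).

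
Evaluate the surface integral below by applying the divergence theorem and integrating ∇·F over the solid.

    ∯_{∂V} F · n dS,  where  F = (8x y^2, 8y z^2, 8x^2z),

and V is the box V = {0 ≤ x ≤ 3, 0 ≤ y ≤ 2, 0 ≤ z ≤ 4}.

By the divergence theorem,

    ∯_{∂V} F · n dS = ∭_V (∇ · F) dV.

Compute the divergence:
    ∇ · F = ∂F_x/∂x + ∂F_y/∂y + ∂F_z/∂z = 8y^2 + 8z^2 + 8x^2 = 8x^2 + 8y^2 + 8z^2.

V is a rectangular box, so dV = dx dy dz with 0 ≤ x ≤ 3, 0 ≤ y ≤ 2, 0 ≤ z ≤ 4.

Integrate (8x^2 + 8y^2 + 8z^2) over V as an iterated integral:

    ∭_V (∇·F) dV = ∫_0^{3} ∫_0^{2} ∫_0^{4} (8x^2 + 8y^2 + 8z^2) dz dy dx.

Inner (z from 0 to 4): 32x^2 + 32y^2 + 512/3.
Middle (y from 0 to 2): 64x^2 + 1280/3.
Outer (x from 0 to 3): 1856.

Therefore ∯_{∂V} F · n dS = 1856.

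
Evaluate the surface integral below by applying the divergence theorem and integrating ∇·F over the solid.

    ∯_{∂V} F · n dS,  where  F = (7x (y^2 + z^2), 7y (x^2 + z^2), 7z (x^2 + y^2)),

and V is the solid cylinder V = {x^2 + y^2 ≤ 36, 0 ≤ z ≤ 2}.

By the divergence theorem,

    ∯_{∂V} F · n dS = ∭_V (∇ · F) dV.

Compute the divergence:
    ∇ · F = ∂F_x/∂x + ∂F_y/∂y + ∂F_z/∂z = 7y^2 + 7z^2 + 7x^2 + 7z^2 + 7x^2 + 7y^2 = 14x^2 + 14y^2 + 14z^2.

In cylindrical coordinates, x = r cos(θ), y = r sin(θ), z = z, dV = r dr dθ dz, with 0 ≤ r ≤ 6, 0 ≤ θ ≤ 2π, 0 ≤ z ≤ 2.

The integrand, after substitution and multiplying by the volume element, becomes (14r^2 + 14z^2) · r, so

    ∭_V (∇·F) dV = ∫_0^{2π} ∫_0^{6} ∫_0^{2} (14r^2 + 14z^2) · r dz dr dθ.

Inner (z from 0 to 2): 28r (r^2 + 4/3).
Middle (r from 0 to 6): 9744.
Outer (θ from 0 to 2π): 19488π.

Therefore ∯_{∂V} F · n dS = 19488π.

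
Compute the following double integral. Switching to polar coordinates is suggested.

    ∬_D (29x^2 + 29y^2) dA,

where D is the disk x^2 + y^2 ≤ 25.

The region D is 0 ≤ r ≤ 5, 0 ≤ θ ≤ 2π in polar coordinates, where x = r cos(θ), y = r sin(θ), and dA = r dr dθ.

Under the substitution, the integrand becomes 29r^2, so

    ∬_D (29x^2 + 29y^2) dA = ∫_{0}^{2π} ∫_{0}^{5} (29r^2) · r dr dθ.

Inner integral (in r): ∫_{0}^{5} (29r^2) · r dr = 18125/4.

Outer integral (in θ): ∫_{0}^{2π} (18125/4) dθ = 18125π/2.

Therefore ∬_D (29x^2 + 29y^2) dA = 18125π/2.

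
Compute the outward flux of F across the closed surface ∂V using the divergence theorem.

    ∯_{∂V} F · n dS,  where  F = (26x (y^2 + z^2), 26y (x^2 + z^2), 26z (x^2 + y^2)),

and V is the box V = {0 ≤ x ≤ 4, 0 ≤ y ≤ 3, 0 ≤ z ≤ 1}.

By the divergence theorem,

    ∯_{∂V} F · n dS = ∭_V (∇ · F) dV.

Compute the divergence:
    ∇ · F = ∂F_x/∂x + ∂F_y/∂y + ∂F_z/∂z = 26y^2 + 26z^2 + 26x^2 + 26z^2 + 26x^2 + 26y^2 = 52x^2 + 52y^2 + 52z^2.

V is a rectangular box, so dV = dx dy dz with 0 ≤ x ≤ 4, 0 ≤ y ≤ 3, 0 ≤ z ≤ 1.

Integrate (52x^2 + 52y^2 + 52z^2) over V as an iterated integral:

    ∭_V (∇·F) dV = ∫_0^{4} ∫_0^{3} ∫_0^{1} (52x^2 + 52y^2 + 52z^2) dz dy dx.

Inner (z from 0 to 1): 52x^2 + 52y^2 + 52/3.
Middle (y from 0 to 3): 156x^2 + 520.
Outer (x from 0 to 4): 5408.

Therefore ∯_{∂V} F · n dS = 5408.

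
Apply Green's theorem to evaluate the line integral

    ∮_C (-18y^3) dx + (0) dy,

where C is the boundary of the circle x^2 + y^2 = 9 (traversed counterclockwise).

Green's theorem converts the closed line integral into a double integral over the enclosed region D:

    ∮_C P dx + Q dy = ∬_D (∂Q/∂x - ∂P/∂y) dA.

Here P = -18y^3, Q = 0, so

    ∂Q/∂x = 0,    ∂P/∂y = -54y^2,
    ∂Q/∂x - ∂P/∂y = 54y^2.

D is the region x^2 + y^2 ≤ 9. Evaluating the double integral:

In polar coordinates (x = r cos θ, y = r sin θ, dA = r dr dθ) the integrand becomes 54r^2sin(θ)^2, so

    ∬_D (54y^2) dA = ∫_0^{2π} ∫_0^{3} (54r^2sin(θ)^2) · r dr dθ.

Inner (r from 0 to 3): 2187sin(θ)^2/2.
Outer (θ from 0 to 2π): 2187π/2.

Therefore ∮_C P dx + Q dy = 2187π/2.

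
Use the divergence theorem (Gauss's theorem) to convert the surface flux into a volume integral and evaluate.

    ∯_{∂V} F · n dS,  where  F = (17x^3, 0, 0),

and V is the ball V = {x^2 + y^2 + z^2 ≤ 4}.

By the divergence theorem,

    ∯_{∂V} F · n dS = ∭_V (∇ · F) dV.

Compute the divergence:
    ∇ · F = ∂F_x/∂x + ∂F_y/∂y + ∂F_z/∂z = 51x^2 + 0 + 0 = 51x^2.

In spherical coordinates, x = ρ sin(φ) cos(θ), y = ρ sin(φ) sin(θ), z = ρ cos(φ), dV = ρ^2 sin(φ) dρ dφ dθ, with 0 ≤ ρ ≤ 2, 0 ≤ φ ≤ π, 0 ≤ θ ≤ 2π.

The integrand, after substitution and multiplying by the volume element, becomes (51ρ^2sin(φ)^2cos(θ)^2) · ρ^2 sin(φ), so

    ∭_V (∇·F) dV = ∫_0^{2π} ∫_0^{π} ∫_0^{2} (51ρ^2sin(φ)^2cos(θ)^2) · ρ^2 sin(φ) dρ dφ dθ.

Inner (ρ from 0 to 2): 1632sin(φ)^3cos(θ)^2/5.
Middle (φ from 0 to π): 2176cos(θ)^2/5.
Outer (θ from 0 to 2π): 2176π/5.

Therefore ∯_{∂V} F · n dS = 2176π/5.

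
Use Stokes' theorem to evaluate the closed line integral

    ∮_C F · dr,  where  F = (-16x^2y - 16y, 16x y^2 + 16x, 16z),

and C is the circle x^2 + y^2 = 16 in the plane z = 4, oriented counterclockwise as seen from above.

Let S be the flat disk x^2 + y^2 ≤ 16 in the plane z = 4, with upward unit normal n̂ = ẑ. By Stokes' theorem,

    ∮_C F · dr = ∬_S (∇ × F) · n̂ dS = ∬_D (curl F)_z dA,

where D is the disk x^2 + y^2 ≤ 16.

Compute the curl of F = (-16x^2y - 16y, 16x y^2 + 16x, 16z):
    (∇ × F)_x = ∂F_z/∂y - ∂F_y/∂z = 0,
    (∇ × F)_y = ∂F_x/∂z - ∂F_z/∂x = 0,
    (∇ × F)_z = ∂F_y/∂x - ∂F_x/∂y = 16x^2 + 16y^2 + 32.

On z = 4, (curl F)_z = 16x^2 + 16y^2 + 32.

Convert to polar (x = r cos θ, y = r sin θ, dA = r dr dθ); the integrand becomes 16r^2 + 32, so

    ∬_D (curl F)_z dA = ∫_0^{2π} ∫_0^{4} (16r^2 + 32) · r dr dθ.

Inner (r from 0 to 4): 1280.
Outer (θ from 0 to 2π): 2560π.

Therefore ∮_C F · dr = 2560π.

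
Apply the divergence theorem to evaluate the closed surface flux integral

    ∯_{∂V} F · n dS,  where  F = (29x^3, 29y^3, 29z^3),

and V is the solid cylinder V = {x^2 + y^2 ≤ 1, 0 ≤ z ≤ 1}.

By the divergence theorem,

    ∯_{∂V} F · n dS = ∭_V (∇ · F) dV.

Compute the divergence:
    ∇ · F = ∂F_x/∂x + ∂F_y/∂y + ∂F_z/∂z = 87x^2 + 87y^2 + 87z^2.

In cylindrical coordinates, x = r cos(θ), y = r sin(θ), z = z, dV = r dr dθ dz, with 0 ≤ r ≤ 1, 0 ≤ θ ≤ 2π, 0 ≤ z ≤ 1.

The integrand, after substitution and multiplying by the volume element, becomes (87r^2 + 87z^2) · r, so

    ∭_V (∇·F) dV = ∫_0^{2π} ∫_0^{1} ∫_0^{1} (87r^2 + 87z^2) · r dz dr dθ.

Inner (z from 0 to 1): 87r^3 + 29r.
Middle (r from 0 to 1): 145/4.
Outer (θ from 0 to 2π): 145π/2.

Therefore ∯_{∂V} F · n dS = 145π/2.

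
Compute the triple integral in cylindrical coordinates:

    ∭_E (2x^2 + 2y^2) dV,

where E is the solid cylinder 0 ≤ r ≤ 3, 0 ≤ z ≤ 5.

In cylindrical coordinates, x = r cos(θ), y = r sin(θ), z = z, and dV = r dr dθ dz.

The integrand becomes 2r^2, so

    ∭_E (2x^2 + 2y^2) dV = ∫_{0}^{2π} ∫_{0}^{3} ∫_{0}^{5} (2r^2) · r dz dr dθ.

Inner (z): 10r^3.
Middle (r from 0 to 3): 405/2.
Outer (θ): 405π.

Therefore the triple integral equals 405π.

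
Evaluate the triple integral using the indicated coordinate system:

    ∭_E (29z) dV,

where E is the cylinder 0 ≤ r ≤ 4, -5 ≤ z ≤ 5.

In cylindrical coordinates, x = r cos(θ), y = r sin(θ), z = z, and dV = r dr dθ dz.

The integrand becomes 29z, so

    ∭_E (29z) dV = ∫_{0}^{2π} ∫_{0}^{4} ∫_{-5}^{5} (29z) · r dz dr dθ.

Inner (z): 0.
Middle (r from 0 to 4): 0.
Outer (θ): 0.

Therefore the triple integral equals 0.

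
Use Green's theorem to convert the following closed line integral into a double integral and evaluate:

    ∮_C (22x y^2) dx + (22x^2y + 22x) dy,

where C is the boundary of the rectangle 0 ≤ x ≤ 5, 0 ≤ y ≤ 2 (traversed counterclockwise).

Green's theorem converts the closed line integral into a double integral over the enclosed region D:

    ∮_C P dx + Q dy = ∬_D (∂Q/∂x - ∂P/∂y) dA.

Here P = 22x y^2, Q = 22x^2y + 22x, so

    ∂Q/∂x = 44x y + 22,    ∂P/∂y = 44x y,
    ∂Q/∂x - ∂P/∂y = 22.

D is the region 0 ≤ x ≤ 5, 0 ≤ y ≤ 2. Evaluating the double integral:

    ∬_D (22) dA = ∫_0^{5} ∫_0^{2} (22) dy dx.

Inner (y from 0 to 2): 44.
Outer (x from 0 to 5): 220.

Therefore ∮_C P dx + Q dy = 220.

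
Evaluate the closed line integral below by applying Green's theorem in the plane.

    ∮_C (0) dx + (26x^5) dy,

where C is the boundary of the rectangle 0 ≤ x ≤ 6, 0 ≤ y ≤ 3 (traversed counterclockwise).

Green's theorem converts the closed line integral into a double integral over the enclosed region D:

    ∮_C P dx + Q dy = ∬_D (∂Q/∂x - ∂P/∂y) dA.

Here P = 0, Q = 26x^5, so

    ∂Q/∂x = 130x^4,    ∂P/∂y = 0,
    ∂Q/∂x - ∂P/∂y = 130x^4.

D is the region 0 ≤ x ≤ 6, 0 ≤ y ≤ 3. Evaluating the double integral:

    ∬_D (130x^4) dA = ∫_0^{6} ∫_0^{3} (130x^4) dy dx.

Inner (y from 0 to 3): 390x^4.
Outer (x from 0 to 6): 606528.

Therefore ∮_C P dx + Q dy = 606528.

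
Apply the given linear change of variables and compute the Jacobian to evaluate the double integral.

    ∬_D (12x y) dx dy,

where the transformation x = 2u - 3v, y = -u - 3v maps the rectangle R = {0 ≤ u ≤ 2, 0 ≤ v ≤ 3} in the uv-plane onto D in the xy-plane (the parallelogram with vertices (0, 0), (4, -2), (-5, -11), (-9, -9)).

Compute the Jacobian determinant of (x, y) with respect to (u, v):

    ∂(x,y)/∂(u,v) = | 2  -3 | = (2)(-3) - (-3)(-1) = -9.
                   | -1  -3 |

Its absolute value is |J| = 9 (the area scaling factor).

Substituting x = 2u - 3v, y = -u - 3v into the integrand,

    12x y → -24u^2 - 36u v + 108v^2,

so the integral becomes

    ∬_R (-24u^2 - 36u v + 108v^2) · |J| du dv = ∫_0^2 ∫_0^3 (-216u^2 - 324u v + 972v^2) dv du.

Inner (v): -648u^2 - 1458u + 8748.
Outer (u): 12852.

Therefore ∬_D (12x y) dx dy = 12852.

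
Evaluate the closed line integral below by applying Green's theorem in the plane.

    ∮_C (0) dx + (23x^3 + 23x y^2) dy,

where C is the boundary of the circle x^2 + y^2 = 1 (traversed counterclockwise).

Green's theorem converts the closed line integral into a double integral over the enclosed region D:

    ∮_C P dx + Q dy = ∬_D (∂Q/∂x - ∂P/∂y) dA.

Here P = 0, Q = 23x^3 + 23x y^2, so

    ∂Q/∂x = 69x^2 + 23y^2,    ∂P/∂y = 0,
    ∂Q/∂x - ∂P/∂y = 69x^2 + 23y^2.

D is the region x^2 + y^2 ≤ 1. Evaluating the double integral:

In polar coordinates (x = r cos θ, y = r sin θ, dA = r dr dθ) the integrand becomes 23r^2(cos(2θ) + 2), so

    ∬_D (69x^2 + 23y^2) dA = ∫_0^{2π} ∫_0^{1} (23r^2(cos(2θ) + 2)) · r dr dθ.

Inner (r from 0 to 1): 23cos(2θ)/4 + 23/2.
Outer (θ from 0 to 2π): 23π.

Therefore ∮_C P dx + Q dy = 23π.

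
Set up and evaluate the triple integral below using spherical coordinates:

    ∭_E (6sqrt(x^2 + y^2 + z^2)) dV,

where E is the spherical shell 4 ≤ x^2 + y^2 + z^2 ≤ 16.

In spherical coordinates, x = ρ sin(φ) cos(θ), y = ρ sin(φ) sin(θ), z = ρ cos(φ), and dV = ρ^2 sin(φ) dρ dφ dθ.

The integrand becomes 6ρ, so

    ∭_E (6sqrt(x^2 + y^2 + z^2)) dV = ∫_{0}^{2π} ∫_{0}^{π} ∫_{2}^{4} (6ρ) · ρ^2 sin(φ) dρ dφ dθ.

Inner (ρ): 360sin(φ).
Middle (φ): 720.
Outer (θ): 1440π.

Therefore the triple integral equals 1440π.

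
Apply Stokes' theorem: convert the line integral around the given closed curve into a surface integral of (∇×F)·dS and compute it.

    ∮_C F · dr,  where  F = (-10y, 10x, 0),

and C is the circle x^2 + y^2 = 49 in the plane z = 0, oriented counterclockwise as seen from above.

Let S be the flat disk x^2 + y^2 ≤ 49 in the plane z = 0, with upward unit normal n̂ = ẑ. By Stokes' theorem,

    ∮_C F · dr = ∬_S (∇ × F) · n̂ dS = ∬_D (curl F)_z dA,

where D is the disk x^2 + y^2 ≤ 49.

Compute the curl of F = (-10y, 10x, 0):
    (∇ × F)_x = ∂F_z/∂y - ∂F_y/∂z = 0,
    (∇ × F)_y = ∂F_x/∂z - ∂F_z/∂x = 0,
    (∇ × F)_z = ∂F_y/∂x - ∂F_x/∂y = 20.

On z = 0, (curl F)_z = 20.

Convert to polar (x = r cos θ, y = r sin θ, dA = r dr dθ); the integrand becomes 20, so

    ∬_D (curl F)_z dA = ∫_0^{2π} ∫_0^{7} (20) · r dr dθ.

Inner (r from 0 to 7): 490.
Outer (θ from 0 to 2π): 980π.

Therefore ∮_C F · dr = 980π.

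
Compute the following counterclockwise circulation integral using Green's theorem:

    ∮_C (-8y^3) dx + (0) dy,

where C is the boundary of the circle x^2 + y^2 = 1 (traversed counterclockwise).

Green's theorem converts the closed line integral into a double integral over the enclosed region D:

    ∮_C P dx + Q dy = ∬_D (∂Q/∂x - ∂P/∂y) dA.

Here P = -8y^3, Q = 0, so

    ∂Q/∂x = 0,    ∂P/∂y = -24y^2,
    ∂Q/∂x - ∂P/∂y = 24y^2.

D is the region x^2 + y^2 ≤ 1. Evaluating the double integral:

In polar coordinates (x = r cos θ, y = r sin θ, dA = r dr dθ) the integrand becomes 24r^2sin(θ)^2, so

    ∬_D (24y^2) dA = ∫_0^{2π} ∫_0^{1} (24r^2sin(θ)^2) · r dr dθ.

Inner (r from 0 to 1): 6sin(θ)^2.
Outer (θ from 0 to 2π): 6π.

Therefore ∮_C P dx + Q dy = 6π.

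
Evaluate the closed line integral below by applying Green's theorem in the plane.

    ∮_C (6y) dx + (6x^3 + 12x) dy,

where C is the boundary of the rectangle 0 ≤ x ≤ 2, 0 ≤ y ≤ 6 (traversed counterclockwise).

Green's theorem converts the closed line integral into a double integral over the enclosed region D:

    ∮_C P dx + Q dy = ∬_D (∂Q/∂x - ∂P/∂y) dA.

Here P = 6y, Q = 6x^3 + 12x, so

    ∂Q/∂x = 18x^2 + 12,    ∂P/∂y = 6,
    ∂Q/∂x - ∂P/∂y = 18x^2 + 6.

D is the region 0 ≤ x ≤ 2, 0 ≤ y ≤ 6. Evaluating the double integral:

    ∬_D (18x^2 + 6) dA = ∫_0^{2} ∫_0^{6} (18x^2 + 6) dy dx.

Inner (y from 0 to 6): 108x^2 + 36.
Outer (x from 0 to 2): 360.

Therefore ∮_C P dx + Q dy = 360.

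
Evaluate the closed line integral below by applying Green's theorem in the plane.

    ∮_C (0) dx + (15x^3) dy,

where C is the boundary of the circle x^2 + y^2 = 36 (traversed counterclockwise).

Green's theorem converts the closed line integral into a double integral over the enclosed region D:

    ∮_C P dx + Q dy = ∬_D (∂Q/∂x - ∂P/∂y) dA.

Here P = 0, Q = 15x^3, so

    ∂Q/∂x = 45x^2,    ∂P/∂y = 0,
    ∂Q/∂x - ∂P/∂y = 45x^2.

D is the region x^2 + y^2 ≤ 36. Evaluating the double integral:

In polar coordinates (x = r cos θ, y = r sin θ, dA = r dr dθ) the integrand becomes 45r^2cos(θ)^2, so

    ∬_D (45x^2) dA = ∫_0^{2π} ∫_0^{6} (45r^2cos(θ)^2) · r dr dθ.

Inner (r from 0 to 6): 14580cos(θ)^2.
Outer (θ from 0 to 2π): 14580π.

Therefore ∮_C P dx + Q dy = 14580π.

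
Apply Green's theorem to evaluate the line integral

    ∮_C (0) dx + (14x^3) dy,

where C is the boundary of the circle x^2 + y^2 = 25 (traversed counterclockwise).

Green's theorem converts the closed line integral into a double integral over the enclosed region D:

    ∮_C P dx + Q dy = ∬_D (∂Q/∂x - ∂P/∂y) dA.

Here P = 0, Q = 14x^3, so

    ∂Q/∂x = 42x^2,    ∂P/∂y = 0,
    ∂Q/∂x - ∂P/∂y = 42x^2.

D is the region x^2 + y^2 ≤ 25. Evaluating the double integral:

In polar coordinates (x = r cos θ, y = r sin θ, dA = r dr dθ) the integrand becomes 42r^2cos(θ)^2, so

    ∬_D (42x^2) dA = ∫_0^{2π} ∫_0^{5} (42r^2cos(θ)^2) · r dr dθ.

Inner (r from 0 to 5): 13125cos(θ)^2/2.
Outer (θ from 0 to 2π): 13125π/2.

Therefore ∮_C P dx + Q dy = 13125π/2.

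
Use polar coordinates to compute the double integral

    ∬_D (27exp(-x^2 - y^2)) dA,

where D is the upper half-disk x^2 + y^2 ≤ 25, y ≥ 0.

The region D is 0 ≤ r ≤ 5, 0 ≤ θ ≤ π in polar coordinates, where x = r cos(θ), y = r sin(θ), and dA = r dr dθ.

Under the substitution, the integrand becomes 27exp(-r^2), so

    ∬_D (27exp(-x^2 - y^2)) dA = ∫_{0}^{π} ∫_{0}^{5} (27exp(-r^2)) · r dr dθ.

Inner integral (in r): ∫_{0}^{5} (27exp(-r^2)) · r dr = 27/2 - 27exp(-25)/2.

Outer integral (in θ): ∫_{0}^{π} (27/2 - 27exp(-25)/2) dθ = -27π (1 - exp(25))exp(-25)/2.

Therefore ∬_D (27exp(-x^2 - y^2)) dA = -27π (1 - exp(25))exp(-25)/2.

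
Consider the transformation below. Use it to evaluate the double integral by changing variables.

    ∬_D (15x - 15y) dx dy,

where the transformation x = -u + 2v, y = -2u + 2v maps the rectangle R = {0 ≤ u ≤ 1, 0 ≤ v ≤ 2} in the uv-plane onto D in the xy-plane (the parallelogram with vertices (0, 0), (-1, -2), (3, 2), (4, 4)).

Compute the Jacobian determinant of (x, y) with respect to (u, v):

    ∂(x,y)/∂(u,v) = | -1  2 | = (-1)(2) - (2)(-2) = 2.
                   | -2  2 |

Its absolute value is |J| = 2 (the area scaling factor).

Substituting x = -u + 2v, y = -2u + 2v into the integrand,

    15x - 15y → 15u,

so the integral becomes

    ∬_R (15u) · |J| du dv = ∫_0^1 ∫_0^2 (30u) dv du.

Inner (v): 60u.
Outer (u): 30.

Therefore ∬_D (15x - 15y) dx dy = 30.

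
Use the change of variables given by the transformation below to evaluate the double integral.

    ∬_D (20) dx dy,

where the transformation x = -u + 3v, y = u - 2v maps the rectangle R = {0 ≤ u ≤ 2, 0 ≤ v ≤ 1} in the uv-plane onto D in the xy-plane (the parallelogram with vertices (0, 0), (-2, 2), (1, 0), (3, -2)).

Compute the Jacobian determinant of (x, y) with respect to (u, v):

    ∂(x,y)/∂(u,v) = | -1  3 | = (-1)(-2) - (3)(1) = -1.
                   | 1  -2 |

Its absolute value is |J| = 1 (the area scaling factor).

Substituting x = -u + 3v, y = u - 2v into the integrand,

    20 → 20,

so the integral becomes

    ∬_R (20) · |J| du dv = ∫_0^2 ∫_0^1 (20) dv du.

Inner (v): 20.
Outer (u): 40.

Therefore ∬_D (20) dx dy = 40.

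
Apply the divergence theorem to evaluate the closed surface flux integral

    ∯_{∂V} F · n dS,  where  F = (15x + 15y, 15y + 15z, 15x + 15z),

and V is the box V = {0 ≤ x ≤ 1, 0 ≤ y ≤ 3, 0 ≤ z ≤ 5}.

By the divergence theorem,

    ∯_{∂V} F · n dS = ∭_V (∇ · F) dV.

Compute the divergence:
    ∇ · F = ∂F_x/∂x + ∂F_y/∂y + ∂F_z/∂z = 15 + 15 + 15 = 45.

V is a rectangular box, so dV = dx dy dz with 0 ≤ x ≤ 1, 0 ≤ y ≤ 3, 0 ≤ z ≤ 5.

Integrate (45) over V as an iterated integral:

    ∭_V (∇·F) dV = ∫_0^{1} ∫_0^{3} ∫_0^{5} (45) dz dy dx.

Inner (z from 0 to 5): 225.
Middle (y from 0 to 3): 675.
Outer (x from 0 to 1): 675.

Therefore ∯_{∂V} F · n dS = 675.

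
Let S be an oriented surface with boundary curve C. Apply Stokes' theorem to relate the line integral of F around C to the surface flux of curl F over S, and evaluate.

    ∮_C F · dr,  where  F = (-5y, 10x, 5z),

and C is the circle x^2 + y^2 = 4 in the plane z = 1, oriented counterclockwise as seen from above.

Let S be the flat disk x^2 + y^2 ≤ 4 in the plane z = 1, with upward unit normal n̂ = ẑ. By Stokes' theorem,

    ∮_C F · dr = ∬_S (∇ × F) · n̂ dS = ∬_D (curl F)_z dA,

where D is the disk x^2 + y^2 ≤ 4.

Compute the curl of F = (-5y, 10x, 5z):
    (∇ × F)_x = ∂F_z/∂y - ∂F_y/∂z = 0,
    (∇ × F)_y = ∂F_x/∂z - ∂F_z/∂x = 0,
    (∇ × F)_z = ∂F_y/∂x - ∂F_x/∂y = 15.

On z = 1, (curl F)_z = 15.

Convert to polar (x = r cos θ, y = r sin θ, dA = r dr dθ); the integrand becomes 15, so

    ∬_D (curl F)_z dA = ∫_0^{2π} ∫_0^{2} (15) · r dr dθ.

Inner (r from 0 to 2): 30.
Outer (θ from 0 to 2π): 60π.

Therefore ∮_C F · dr = 60π.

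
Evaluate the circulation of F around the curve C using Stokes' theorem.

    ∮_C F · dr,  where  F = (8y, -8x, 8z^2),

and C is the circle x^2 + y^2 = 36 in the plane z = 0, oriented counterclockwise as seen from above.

Let S be the flat disk x^2 + y^2 ≤ 36 in the plane z = 0, with upward unit normal n̂ = ẑ. By Stokes' theorem,

    ∮_C F · dr = ∬_S (∇ × F) · n̂ dS = ∬_D (curl F)_z dA,

where D is the disk x^2 + y^2 ≤ 36.

Compute the curl of F = (8y, -8x, 8z^2):
    (∇ × F)_x = ∂F_z/∂y - ∂F_y/∂z = 0,
    (∇ × F)_y = ∂F_x/∂z - ∂F_z/∂x = 0,
    (∇ × F)_z = ∂F_y/∂x - ∂F_x/∂y = -16.

On z = 0, (curl F)_z = -16.

Convert to polar (x = r cos θ, y = r sin θ, dA = r dr dθ); the integrand becomes -16, so

    ∬_D (curl F)_z dA = ∫_0^{2π} ∫_0^{6} (-16) · r dr dθ.

Inner (r from 0 to 6): -288.
Outer (θ from 0 to 2π): -576π.

Therefore ∮_C F · dr = -576π.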